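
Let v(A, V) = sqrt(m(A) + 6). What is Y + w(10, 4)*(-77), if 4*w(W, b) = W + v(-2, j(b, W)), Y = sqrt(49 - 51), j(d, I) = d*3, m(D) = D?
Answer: -231 + I*sqrt(2) ≈ -231.0 + 1.4142*I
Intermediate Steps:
j(d, I) = 3*d
v(A, V) = sqrt(6 + A) (v(A, V) = sqrt(A + 6) = sqrt(6 + A))
Y = I*sqrt(2) (Y = sqrt(-2) = I*sqrt(2) ≈ 1.4142*I)
w(W, b) = 1/2 + W/4 (w(W, b) = (W + sqrt(6 - 2))/4 = (W + sqrt(4))/4 = (W + 2)/4 = (2 + W)/4 = 1/2 + W/4)
Y + w(10, 4)*(-77) = I*sqrt(2) + (1/2 + (1/4)*10)*(-77) = I*sqrt(2) + (1/2 + 5/2)*(-77) = I*sqrt(2) + 3*(-77) = I*sqrt(2) - 231 = -231 + I*sqrt(2)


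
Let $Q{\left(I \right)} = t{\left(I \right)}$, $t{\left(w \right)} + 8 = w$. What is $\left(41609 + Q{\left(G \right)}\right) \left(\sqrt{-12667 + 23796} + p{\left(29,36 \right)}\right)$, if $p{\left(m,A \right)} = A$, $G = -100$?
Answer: $1494036 + 41501 \sqrt{11129} \approx 5.8721 \cdot 10^{6}$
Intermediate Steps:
$t{\left(w \right)} = -8 + w$
$Q{\left(I \right)} = -8 + I$
$\left(41609 + Q{\left(G \right)}\right) \left(\sqrt{-12667 + 23796} + p{\left(29,36 \right)}\right) = \left(41609 - 108\right) \left(\sqrt{-12667 + 23796} + 36\right) = \left(41609 - 108\right) \left(\sqrt{11129} + 36\right) = 41501 \left(36 + \sqrt{11129}\right) = 1494036 + 41501 \sqrt{11129}$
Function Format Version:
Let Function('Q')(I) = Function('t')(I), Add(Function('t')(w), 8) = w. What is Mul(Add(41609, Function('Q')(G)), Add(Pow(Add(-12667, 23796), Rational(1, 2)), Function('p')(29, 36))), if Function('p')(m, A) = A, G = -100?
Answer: Add(1494036, Mul(41501, Pow(11129, Rational(1, 2)))) ≈ 5.8721e+6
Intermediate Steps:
Function('t')(w) = Add(-8, w)
Function('Q')(I) = Add(-8, I)
Mul(Add(41609, Function('Q')(G)), Add(Pow(Add(-12667, 23796), Rational(1, 2)), Function('p')(29, 36))) = Mul(Add(41609, Add(-8, -100)), Add(Pow(Add(-12667, 23796), Rational(1, 2)), 36)) = Mul(Add(41609, -108), Add(Pow(11129, Rational(1, 2)), 36)) = Mul(41501, Add(36, Pow(11129, Rational(1, 2)))) = Add(1494036, Mul(41501, Pow(11129, Rational(1, 2))))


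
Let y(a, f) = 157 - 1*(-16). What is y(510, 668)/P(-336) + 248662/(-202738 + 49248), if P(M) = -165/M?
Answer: 296034583/844195 ≈ 350.67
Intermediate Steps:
y(a, f) = 173 (y(a, f) = 157 + 16 = 173)
y(510, 668)/P(-336) + 248662/(-202738 + 49248) = 173/((-165/(-336))) + 248662/(-202738 + 49248) = 173/((-165*(-1/336))) + 248662/(-153490) = 173/(55/112) + 248662*(-1/153490) = 173*(112/55) - 124331/76745 = 19376/55 - 124331/76745 = 296034583/844195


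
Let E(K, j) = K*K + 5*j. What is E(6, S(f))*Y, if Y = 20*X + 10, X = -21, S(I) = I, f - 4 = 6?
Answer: -35260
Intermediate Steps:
f = 10 (f = 4 + 6 = 10)
E(K, j) = K² + 5*j
Y = -410 (Y = 20*(-21) + 10 = -420 + 10 = -410)
E(6, S(f))*Y = (6² + 5*10)*(-410) = (36 + 50)*(-410) = 86*(-410) = -35260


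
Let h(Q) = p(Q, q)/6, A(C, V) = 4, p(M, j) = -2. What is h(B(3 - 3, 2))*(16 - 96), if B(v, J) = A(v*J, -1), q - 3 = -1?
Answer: 80/3 ≈ 26.667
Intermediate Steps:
q = 2 (q = 3 - 1 = 2)
B(v, J) = 4
h(Q) = -⅓ (h(Q) = -2/6 = -2*⅙ = -⅓)
h(B(3 - 3, 2))*(16 - 96) = -(16 - 96)/3 = -⅓*(-80) = 80/3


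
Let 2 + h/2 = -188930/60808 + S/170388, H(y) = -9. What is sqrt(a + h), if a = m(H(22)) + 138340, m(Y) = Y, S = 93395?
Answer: sqrt(1611194139796295235962)/107926599 ≈ 371.92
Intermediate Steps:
a = 138331 (a = -9 + 138340 = 138331)
h = -2952134293/323779797 (h = -4 + 2*(-188930/60808 + 93395/170388) = -4 + 2*(-188930*1/60808 + 93395*(1/170388)) = -4 + 2*(-94465/30404 + 93395/170388) = -4 + 2*(-1657015105/647559594) = -4 - 1657015105/323779797 = -2952134293/323779797 ≈ -9.1177)
sqrt(a + h) = sqrt(138331 - 2952134293/323779797) = sqrt(44785830964514/323779797) = sqrt(1611194139796295235962)/107926599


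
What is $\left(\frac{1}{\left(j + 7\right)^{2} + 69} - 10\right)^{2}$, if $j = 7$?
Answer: $\frac{7017201}{70225} \approx 99.925$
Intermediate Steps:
$\left(\frac{1}{\left(j + 7\right)^{2} + 69} - 10\right)^{2} = \left(\frac{1}{\left(7 + 7\right)^{2} + 69} - 10\right)^{2} = \left(\frac{1}{14^{2} + 69} - 10\right)^{2} = \left(\frac{1}{196 + 69} - 10\right)^{2} = \left(\frac{1}{265} - 10\right)^{2} = \left(- \frac{2649}{265}\right)^{2} = \frac{7017201}{70225}$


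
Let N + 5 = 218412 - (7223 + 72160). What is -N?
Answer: -139024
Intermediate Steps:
N = 139024 (N = -5 + (218412 - (7223 + 72160)) = -5 + (218412 - 1*79383) = -5 + (218412 - 79383) = -5 + 139029 = 139024)
-N = -1*139024 = -139024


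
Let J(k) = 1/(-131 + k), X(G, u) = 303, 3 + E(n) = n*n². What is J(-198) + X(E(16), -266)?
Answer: 99686/329 ≈ 303.00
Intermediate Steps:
E(n) = -3 + n³ (E(n) = -3 + n*n² = -3 + n³)
J(-198) + X(E(16), -266) = 1/(-131 - 198) + 303 = 1/(-329) + 303 = -1/329 + 303 = 99686/329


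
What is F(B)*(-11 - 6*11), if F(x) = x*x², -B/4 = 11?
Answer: 6559168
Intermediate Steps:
B = -44 (B = -4*11 = -44)
F(x) = x³
F(B)*(-11 - 6*11) = (-44)³*(-11 - 6*11) = -85184*(-11 - 66) = -85184*(-77) = 6559168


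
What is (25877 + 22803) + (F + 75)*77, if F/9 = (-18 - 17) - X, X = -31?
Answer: 51683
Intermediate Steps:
F = -36 (F = 9*((-18 - 17) - 1*(-31)) = 9*(-35 + 31) = 9*(-4) = -36)
(25877 + 22803) + (F + 75)*77 = (25877 + 22803) + (-36 + 75)*77 = 48680 + 39*77 = 48680 + 3003 = 51683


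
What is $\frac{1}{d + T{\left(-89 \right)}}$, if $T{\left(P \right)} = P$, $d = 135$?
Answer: $\frac{1}{46} \approx 0.021739$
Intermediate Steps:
$\frac{1}{d + T{\left(-89 \right)}} = \frac{1}{135 - 89} = \frac{1}{46}$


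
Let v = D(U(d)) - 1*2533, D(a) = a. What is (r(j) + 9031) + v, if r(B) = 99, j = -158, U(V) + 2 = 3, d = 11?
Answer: 6598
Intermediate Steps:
U(V) = 1 (U(V) = -2 + 3 = 1)
v = -2532 (v = 1 - 1*2533 = 1 - 2533 = -2532)
(r(j) + 9031) + v = (99 + 9031) - 2532 = 9130 - 2532 = 6598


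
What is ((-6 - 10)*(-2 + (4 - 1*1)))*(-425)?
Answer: 6800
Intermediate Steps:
((-6 - 10)*(-2 + (4 - 1*1)))*(-425) = -16*(-2 + (4 - 1))*(-425) = -16*(-2 + 3)*(-425) = -16*1*(-425) = -16*(-425) = 6800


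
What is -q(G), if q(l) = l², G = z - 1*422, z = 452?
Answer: -900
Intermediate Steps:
G = 30 (G = 452 - 1*422 = 452 - 422 = 30)
-q(G) = -1*30² = -1*900 = -900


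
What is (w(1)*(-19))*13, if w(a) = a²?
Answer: -247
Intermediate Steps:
(w(1)*(-19))*13 = (1²*(-19))*13 = (1*(-19))*13 = -19*13 = -247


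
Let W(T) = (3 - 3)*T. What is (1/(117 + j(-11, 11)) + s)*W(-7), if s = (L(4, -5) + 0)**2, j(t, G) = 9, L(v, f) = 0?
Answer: 0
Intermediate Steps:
W(T) = 0 (W(T) = 0*T = 0)
s = 0 (s = (0 + 0)**2 = 0**2 = 0)
(1/(117 + j(-11, 11)) + s)*W(-7) = (1/(117 + 9) + 0)*0 = (1/126 + 0)*0 = (1/126)*0 = 0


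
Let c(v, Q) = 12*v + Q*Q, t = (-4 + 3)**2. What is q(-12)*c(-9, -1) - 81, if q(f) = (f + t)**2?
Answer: -13028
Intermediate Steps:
t = 1 (t = (-1)**2 = 1)
c(v, Q) = Q**2 + 12*v (c(v, Q) = 12*v + Q**2 = Q**2 + 12*v)
q(f) = (1 + f)**2 (q(f) = (f + 1)**2 = (1 + f)**2)
q(-12)*c(-9, -1) - 81 = (1 - 12)**2*((-1)**2 + 12*(-9)) - 81 = (-11)**2*(1 - 108) - 81 = 121*(-107) - 81 = -12947 - 81 = -13028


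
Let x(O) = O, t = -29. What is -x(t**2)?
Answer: -841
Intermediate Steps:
-x(t**2) = -1*(-29)**2 = -1*841 = -841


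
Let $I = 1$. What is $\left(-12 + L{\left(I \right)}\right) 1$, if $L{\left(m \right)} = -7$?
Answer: $-19$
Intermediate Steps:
$\left(-12 + L{\left(I \right)}\right) 1 = \left(-12 - 7\right) 1 = \left(-19\right) 1 = -19$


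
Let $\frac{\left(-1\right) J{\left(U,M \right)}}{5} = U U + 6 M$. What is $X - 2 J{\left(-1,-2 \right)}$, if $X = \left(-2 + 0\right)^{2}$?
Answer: $-106$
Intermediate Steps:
$X = 4$ ($X = \left(-2\right)^{2} = 4$)
$J{\left(U,M \right)} = - 30 M - 5 U^{2}$ ($J{\left(U,M \right)} = - 5 \left(U U + 6 M\right) = - 5 \left(U^{2} + 6 M\right) = - 30 M - 5 U^{2}$)
$X - 2 J{\left(-1,-2 \right)} = 4 - 2 \left(\left(-30\right) \left(-2\right) - 5 \left(-1\right)^{2}\right) = 4 - 2 \left(60 - 5\right) = 4 - 110 = -106$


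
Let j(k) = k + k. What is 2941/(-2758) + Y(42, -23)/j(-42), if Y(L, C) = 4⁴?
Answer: -34039/8274 ≈ -4.1140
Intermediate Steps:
Y(L, C) = 256
j(k) = 2*k
2941/(-2758) + Y(42, -23)/j(-42) = 2941/(-2758) + 256/((2*(-42))) = 2941*(-1/2758) + 256/(-84) = -2941/2758 + 256*(-1/84) = -2941/2758 - 64/21 = -34039/8274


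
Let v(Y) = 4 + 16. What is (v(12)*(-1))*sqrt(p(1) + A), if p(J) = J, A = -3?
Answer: -20*I*sqrt(2) ≈ -28.284*I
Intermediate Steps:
v(Y) = 20
(v(12)*(-1))*sqrt(p(1) + A) = (20*(-1))*sqrt(1 - 3) = -20*I*sqrt(2)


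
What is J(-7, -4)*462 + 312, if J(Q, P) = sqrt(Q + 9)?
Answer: 312 + 462*sqrt(2) ≈ 965.37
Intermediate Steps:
J(Q, P) = sqrt(9 + Q)
J(-7, -4)*462 + 312 = sqrt(9 - 7)*462 + 312 = sqrt(2)*462 + 312 = 462*sqrt(2) + 312 = 312 + 462*sqrt(2)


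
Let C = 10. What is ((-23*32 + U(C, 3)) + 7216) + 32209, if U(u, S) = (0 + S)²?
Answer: 38698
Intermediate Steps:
U(u, S) = S²
((-23*32 + U(C, 3)) + 7216) + 32209 = ((-23*32 + 3²) + 7216) + 32209 = ((-736 + 9) + 7216) + 32209 = (-727 + 7216) + 32209 = 6489 + 32209 = 38698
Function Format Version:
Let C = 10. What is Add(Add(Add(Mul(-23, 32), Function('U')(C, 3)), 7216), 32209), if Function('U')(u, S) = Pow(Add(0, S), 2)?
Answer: 38698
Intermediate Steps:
Function('U')(u, S) = Pow(S, 2)
Add(Add(Add(Mul(-23, 32), Function('U')(C, 3)), 7216), 32209) = Add(Add(Add(Mul(-23, 32), Pow(3, 2)), 7216), 32209) = Add(Add(Add(-736, 9), 7216), 32209) = Add(Add(-727, 7216), 32209) = Add(6489, 32209) = 38698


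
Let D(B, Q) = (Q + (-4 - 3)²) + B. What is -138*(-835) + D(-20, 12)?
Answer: 115271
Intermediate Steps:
D(B, Q) = 49 + B + Q (D(B, Q) = (Q + (-7)²) + B = (Q + 49) + B = (49 + Q) + B = 49 + B + Q)
-138*(-835) + D(-20, 12) = -138*(-835) + (49 - 20 + 12) = 115230 + 41 = 115271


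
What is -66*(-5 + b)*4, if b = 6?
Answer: -264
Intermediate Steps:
-66*(-5 + b)*4 = -66*(-5 + 6)*4 = -66*4 = -264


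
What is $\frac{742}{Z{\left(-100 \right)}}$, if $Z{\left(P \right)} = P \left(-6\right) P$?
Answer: $- \frac{371}{30000} \approx -0.012367$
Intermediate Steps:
$Z{\left(P \right)} = - 6 P^{2}$ ($Z{\left(P \right)} = - 6 P P = - 6 P^{2}$)
$\frac{742}{Z{\left(-100 \right)}} = \frac{742}{\left(-6\right) \left(-100\right)^{2}} = \frac{742}{\left(-6\right) 10000} = \frac{742}{-60000} = 742 \left(- \frac{1}{60000}\right) = - \frac{371}{30000}$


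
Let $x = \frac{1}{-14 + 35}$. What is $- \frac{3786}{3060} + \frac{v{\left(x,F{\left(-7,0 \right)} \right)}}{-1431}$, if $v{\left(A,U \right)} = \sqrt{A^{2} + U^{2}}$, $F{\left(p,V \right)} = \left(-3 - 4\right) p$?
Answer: $- \frac{631}{510} - \frac{\sqrt{1058842}}{30051} \approx -1.2715$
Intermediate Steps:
$x = \frac{1}{21} \approx 0.047619$
$F{\left(p,V \right)} = - 7 p$
$- \frac{3786}{3060} + \frac{v{\left(x,F{\left(-7,0 \right)} \right)}}{-1431} = - \frac{3786}{3060} + \frac{\sqrt{\left(\frac{1}{21}\right)^{2} + \left(\left(-7\right) \left(-7\right)\right)^{2}}}{-1431} = \left(-3786\right) \frac{1}{3060} + \sqrt{\frac{1}{441} + 49^{2}} \left(- \frac{1}{1431}\right) = - \frac{631}{510} + \sqrt{\frac{1}{441} + 2401} \left(- \frac{1}{1431}\right) = - \frac{631}{510} + \sqrt{\frac{1058842}{441}} \left(- \frac{1}{1431}\right) = - \frac{631}{510} + \frac{\sqrt{1058842}}{21} \left(- \frac{1}{1431}\right) = - \frac{631}{510} - \frac{\sqrt{1058842}}{30051}$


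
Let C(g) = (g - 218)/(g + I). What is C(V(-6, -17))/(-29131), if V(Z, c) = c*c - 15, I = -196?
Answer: -28/1136109 ≈ -2.4646e-5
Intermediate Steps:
V(Z, c) = -15 + c² (V(Z, c) = c² - 15 = -15 + c²)
C(g) = (-218 + g)/(-196 + g) (C(g) = (g - 218)/(g - 196) = (-218 + g)/(-196 + g))
C(V(-6, -17))/(-29131) = ((-218 + (-15 + (-17)²))/(-196 + (-15 + (-17)²)))/(-29131) = ((-218 + (-15 + 289))/(-196 + (-15 + 289)))*(-1/29131) = ((-218 + 274)/(-196 + 274))*(-1/29131) = (56/78)*(-1/29131) = ((1/78)*56)*(-1/29131) = (28/39)*(-1/29131) = -28/1136109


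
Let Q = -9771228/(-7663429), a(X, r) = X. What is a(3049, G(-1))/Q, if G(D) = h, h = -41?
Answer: 23365795021/9771228 ≈ 2391.3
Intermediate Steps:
G(D) = -41
Q = 9771228/7663429 (Q = -9771228*(-1/7663429) = 9771228/7663429 ≈ 1.2750)
a(3049, G(-1))/Q = 3049/(9771228/7663429) = 3049*(7663429/9771228) = 23365795021/9771228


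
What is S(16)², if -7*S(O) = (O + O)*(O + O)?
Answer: 1048576/49 ≈ 21400.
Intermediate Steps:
S(O) = -4*O²/7 (S(O) = -(O + O)*(O + O)/7 = -2*O*2*O/7 = -4*O²/7)
S(16)² = (-4/7*16²)² = (-4/7*256)² = (-1024/7)² = 1048576/49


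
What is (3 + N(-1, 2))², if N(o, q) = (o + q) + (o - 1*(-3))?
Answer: 36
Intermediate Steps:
N(o, q) = 3 + q + 2*o (N(o, q) = (o + q) + (o + 3) = (o + q) + (3 + o) = 3 + q + 2*o)
(3 + N(-1, 2))² = (3 + (3 + 2 + 2*(-1)))² = (3 + (3 + 2 - 2))² = (3 + 3)² = 6² = 36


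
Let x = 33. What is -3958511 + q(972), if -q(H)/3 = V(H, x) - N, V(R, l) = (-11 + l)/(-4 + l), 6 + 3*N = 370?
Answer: -114786329/29 ≈ -3.9581e+6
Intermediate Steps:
N = 364/3 (N = -2 + (1/3)*370 = -2 + 370/3 = 364/3 ≈ 121.33)
V(R, l) = (-11 + l)/(-4 + l)
q(H) = 10490/29 (q(H) = -3*((-11 + 33)/(-4 + 33) - 1*364/3) = -3*(22/29 - 364/3) = -3*(-10490/87) = 10490/29)
-3958511 + q(972) = -3958511 + 10490/29 = -114786329/29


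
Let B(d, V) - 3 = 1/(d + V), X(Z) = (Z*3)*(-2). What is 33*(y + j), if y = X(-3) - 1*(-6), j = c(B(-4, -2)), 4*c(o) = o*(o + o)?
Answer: 22187/24 ≈ 924.46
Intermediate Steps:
X(Z) = -6*Z (X(Z) = (3*Z)*(-2) = -6*Z)
B(d, V) = 3 + 1/(V + d) (B(d, V) = 3 + 1/(d + V) = 3 + 1/(V + d))
c(o) = o²/2 (c(o) = (o*(o + o))/4 = (o*(2*o))/4 = (2*o²)/4 = o²/2)
j = 289/72 (j = ((1 + 3*(-2) + 3*(-4))/(-2 - 4))²/2 = ((1 - 6 - 12)/(-6))²/2 = (-⅙*(-17))²/2 = (17/6)²/2 = (½)*(289/36) = 289/72 ≈ 4.0139)
y = 24 (y = -6*(-3) - 1*(-6) = 18 + 6 = 24)
33*(y + j) = 33*(24 + 289/72) = 33*(2017/72) = 22187/24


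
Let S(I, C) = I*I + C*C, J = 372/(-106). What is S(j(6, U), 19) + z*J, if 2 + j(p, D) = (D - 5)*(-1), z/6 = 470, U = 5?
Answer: -505175/53 ≈ -9531.6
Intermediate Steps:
z = 2820 (z = 6*470 = 2820)
j(p, D) = 3 - D (j(p, D) = -2 + (D - 5)*(-1) = -2 + (-5 + D)*(-1) = -2 + (5 - D) = 3 - D)
J = -186/53 (J = 372*(-1/106) = -186/53 ≈ -3.5094)
S(I, C) = C**2 + I**2 (S(I, C) = I**2 + C**2 = C**2 + I**2)
S(j(6, U), 19) + z*J = (19**2 + (3 - 1*5)**2) + 2820*(-186/53) = (361 + (3 - 5)**2) - 524520/53 = (361 + (-2)**2) - 524520/53 = (361 + 4) - 524520/53 = 365 - 524520/53 = -505175/53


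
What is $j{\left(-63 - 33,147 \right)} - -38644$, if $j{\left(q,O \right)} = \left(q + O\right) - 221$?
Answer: $38474$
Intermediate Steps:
$j{\left(q,O \right)} = -221 + O + q$ ($j{\left(q,O \right)} = \left(O + q\right) - 221 = -221 + O + q$)
$j{\left(-63 - 33,147 \right)} - -38644 = \left(-221 + 147 - 96\right) - -38644 = \left(-221 + 147 - 96\right) + 38644 = -170 + 38644 = 38474$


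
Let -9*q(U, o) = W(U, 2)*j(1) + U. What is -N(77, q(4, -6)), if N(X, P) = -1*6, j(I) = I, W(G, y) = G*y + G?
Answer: 6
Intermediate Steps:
W(G, y) = G + G*y
q(U, o) = -4*U/9 (q(U, o) = -((U*(1 + 2))*1 + U)/9 = -((U*3)*1 + U)/9 = -((3*U)*1 + U)/9 = -(3*U + U)/9 = -4*U/9)
N(X, P) = -6
-N(77, q(4, -6)) = -1*(-6) = 6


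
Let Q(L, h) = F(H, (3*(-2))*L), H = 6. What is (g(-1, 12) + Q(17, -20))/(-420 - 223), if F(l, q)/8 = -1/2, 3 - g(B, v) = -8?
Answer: -7/643 ≈ -0.010886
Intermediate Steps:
g(B, v) = 11 (g(B, v) = 3 - 1*(-8) = 3 + 8 = 11)
F(l, q) = -4 (F(l, q) = 8*(-1/2) = -4)
Q(L, h) = -4
(g(-1, 12) + Q(17, -20))/(-420 - 223) = (11 - 4)/(-420 - 223) = 7/(-643) = 7*(-1/643) = -7/643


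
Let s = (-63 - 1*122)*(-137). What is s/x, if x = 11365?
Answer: 5069/2273 ≈ 2.2301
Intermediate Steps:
s = 25345 (s = (-63 - 122)*(-137) = -185*(-137) = 25345)
s/x = 25345/11365 = 25345*(1/11365) = 5069/2273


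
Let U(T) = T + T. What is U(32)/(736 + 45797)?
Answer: 64/46533 ≈ 0.0013754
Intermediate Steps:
U(T) = 2*T
U(32)/(736 + 45797) = (2*32)/(736 + 45797) = 64/46533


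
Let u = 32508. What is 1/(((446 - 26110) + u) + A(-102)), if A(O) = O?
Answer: 1/6742 ≈ 0.00014832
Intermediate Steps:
1/(((446 - 26110) + u) + A(-102)) = 1/(((446 - 26110) + 32508) - 102) = 1/((-25664 + 32508) - 102) = 1/(6844 - 102) = 1/6742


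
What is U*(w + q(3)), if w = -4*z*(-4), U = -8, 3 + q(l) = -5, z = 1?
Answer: -64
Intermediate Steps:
q(l) = -8 (q(l) = -3 - 5 = -8)
w = 16 (w = -4*1*(-4) = -4*(-4) = 16)
U*(w + q(3)) = -8*(16 - 8) = -8*8 = -64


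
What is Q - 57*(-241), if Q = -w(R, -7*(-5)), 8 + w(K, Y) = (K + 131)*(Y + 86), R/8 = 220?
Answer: -215066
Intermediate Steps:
R = 1760 (R = 8*220 = 1760)
w(K, Y) = -8 + (86 + Y)*(131 + K) (w(K, Y) = -8 + (K + 131)*(Y + 86) = -8 + (131 + K)*(86 + Y) = -8 + (86 + Y)*(131 + K))
Q = -228803 (Q = -(11258 + 86*1760 + 131*(-7*(-5)) + 1760*(-7*(-5))) = -(11258 + 151360 + 131*35 + 1760*35) = -(11258 + 151360 + 4585 + 61600) = -1*228803 = -228803)
Q - 57*(-241) = -228803 - 57*(-241) = -228803 + 13737 = -215066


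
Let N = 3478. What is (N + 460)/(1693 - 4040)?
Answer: -3938/2347 ≈ -1.6779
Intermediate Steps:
(N + 460)/(1693 - 4040) = (3478 + 460)/(1693 - 4040) = 3938/(-2347) = 3938*(-1/2347) = -3938/2347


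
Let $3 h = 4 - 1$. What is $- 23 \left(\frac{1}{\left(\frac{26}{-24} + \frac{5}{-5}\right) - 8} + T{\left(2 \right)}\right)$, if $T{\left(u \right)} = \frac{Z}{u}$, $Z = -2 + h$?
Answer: $\frac{3335}{242} \approx 13.781$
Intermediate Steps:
$h = 1$ ($h = \frac{4 - 1}{3} = \frac{1}{3} \cdot 3 = 1$)
$Z = -1$ ($Z = -2 + 1 = -1$)
$T{\left(u \right)} = - \frac{1}{u}$
$- 23 \left(\frac{1}{\left(\frac{26}{-24} + \frac{5}{-5}\right) - 8} + T{\left(2 \right)}\right) = - 23 \left(\frac{1}{\left(\frac{26}{-24} + \frac{5}{-5}\right) - 8} - \frac{1}{2}\right) = - 23 \left(\frac{1}{\left(26 \left(- \frac{1}{24}\right) + 5 \left(- \frac{1}{5}\right)\right) - 8} - \frac{1}{2}\right) = - 23 \left(\frac{1}{\left(- \frac{13}{12} - 1\right) - 8} - \frac{1}{2}\right) = - 23 \left(\frac{1}{- \frac{25}{12} - 8} - \frac{1}{2}\right) = - 23 \left(\frac{1}{- \frac{121}{12}} - \frac{1}{2}\right) = - 23 \left(- \frac{12}{121} - \frac{1}{2}\right) = \left(-23\right) \left(- \frac{145}{242}\right) = \frac{3335}{242}$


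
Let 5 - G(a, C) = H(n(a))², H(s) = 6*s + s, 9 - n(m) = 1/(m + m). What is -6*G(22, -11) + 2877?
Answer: 25691571/968 ≈ 26541.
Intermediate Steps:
n(m) = 9 - 1/(2*m) (n(m) = 9 - 1/(m + m) = 9 - 1/(2*m))
H(s) = 7*s
G(a, C) = 5 - (63 - 7/(2*a))² (G(a, C) = 5 - (7*(9 - 1/(2*a)))² = 5 - (63 - 7/(2*a))²)
-6*G(22, -11) + 2877 = -6*(-3964 + 441/22 - 49/4/22²) + 2877 = -6*(-3964 + 441*(1/22) - 49/4*1/484) + 2877 = -6*(-3964 + 441/22 - 49/1936) + 2877 = -6*(-7635545/1936) + 2877 = 22906635/968 + 2877 = 25691571/968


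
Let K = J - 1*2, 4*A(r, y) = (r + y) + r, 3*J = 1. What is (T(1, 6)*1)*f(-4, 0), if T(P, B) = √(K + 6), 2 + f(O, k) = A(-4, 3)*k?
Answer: -2*√39/3 ≈ -4.1633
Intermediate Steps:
J = ⅓ (J = (⅓)*1 = ⅓ ≈ 0.33333)
A(r, y) = r/2 + y/4 (A(r, y) = ((r + y) + r)/4 = (y + 2*r)/4 = r/2 + y/4)
K = -5/3 (K = ⅓ - 1*2 = ⅓ - 2 = -5/3 ≈ -1.6667)
f(O, k) = -2 - 5*k/4 (f(O, k) = -2 + ((½)*(-4) + (¼)*3)*k = -2 + (-2 + ¾)*k = -2 - 5*k/4)
T(P, B) = √39/3 (T(P, B) = √(-5/3 + 6) = √(13/3) = √39/3)
(T(1, 6)*1)*f(-4, 0) = ((√39/3)*1)*(-2 - 5/4*0) = (√39/3)*(-2 + 0) = (√39/3)*(-2) = -2*√39/3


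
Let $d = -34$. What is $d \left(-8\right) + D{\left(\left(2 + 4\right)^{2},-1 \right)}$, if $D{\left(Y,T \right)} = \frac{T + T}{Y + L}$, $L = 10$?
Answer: $\frac{6255}{23} \approx 271.96$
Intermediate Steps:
$D{\left(Y,T \right)} = \frac{2 T}{10 + Y}$ ($D{\left(Y,T \right)} = \frac{T + T}{Y + 10} = \frac{2 T}{10 + Y}$)
$d \left(-8\right) + D{\left(\left(2 + 4\right)^{2},-1 \right)} = \left(-34\right) \left(-8\right) + 2 \left(-1\right) \frac{1}{10 + \left(2 + 4\right)^{2}} = 272 + 2 \left(-1\right) \frac{1}{10 + 6^{2}} = 272 + 2 \left(-1\right) \frac{1}{10 + 36} = 272 + 2 \left(-1\right) \frac{1}{46} = 272 - \frac{1}{23} = \frac{6255}{23}$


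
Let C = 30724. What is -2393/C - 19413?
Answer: -596447405/30724 ≈ -19413.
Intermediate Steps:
-2393/C - 19413 = -2393/30724 - 19413 = -596447405/30724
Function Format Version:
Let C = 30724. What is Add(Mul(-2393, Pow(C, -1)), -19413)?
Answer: Rational(-596447405, 30724) ≈ -19413.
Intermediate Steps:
Add(Mul(-2393, Pow(C, -1)), -19413) = Add(Mul(-2393, Pow(30724, -1)), -19413) = Add(Mul(-2393, Rational(1, 30724)), -19413) = Add(Rational(-2393, 30724), -19413) = Rational(-596447405, 30724)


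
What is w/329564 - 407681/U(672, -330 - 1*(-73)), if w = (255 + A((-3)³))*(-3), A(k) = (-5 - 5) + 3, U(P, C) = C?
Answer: 33589197469/21174487 ≈ 1586.3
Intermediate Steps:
A(k) = -7 (A(k) = -10 + 3 = -7)
w = -744 (w = (255 - 7)*(-3) = 248*(-3) = -744)
w/329564 - 407681/U(672, -330 - 1*(-73)) = -744/329564 - 407681/(-330 - 1*(-73)) = -744*1/329564 - 407681/(-330 + 73) = -186/82391 - 407681/(-257) = -186/82391 - 407681*(-1/257) = -186/82391 + 407681/257 = 33589197469/21174487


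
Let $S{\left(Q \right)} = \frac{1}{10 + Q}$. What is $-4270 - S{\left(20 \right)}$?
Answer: $- \frac{128101}{30} \approx -4270.0$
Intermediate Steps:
$-4270 - S{\left(20 \right)} = -4270 - \frac{1}{10 + 20} = -4270 - \frac{1}{30} = - \frac{128101}{30}$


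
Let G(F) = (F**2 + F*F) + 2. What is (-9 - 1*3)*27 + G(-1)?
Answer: -320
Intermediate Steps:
G(F) = 2 + 2*F**2 (G(F) = (F**2 + F**2) + 2 = 2*F**2 + 2 = 2 + 2*F**2)
(-9 - 1*3)*27 + G(-1) = (-9 - 1*3)*27 + (2 + 2*(-1)**2) = (-9 - 3)*27 + (2 + 2*1) = -12*27 + (2 + 2) = -324 + 4 = -320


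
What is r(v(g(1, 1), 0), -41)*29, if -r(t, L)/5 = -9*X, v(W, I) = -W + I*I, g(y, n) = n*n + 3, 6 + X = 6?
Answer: 0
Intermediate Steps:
X = 0 (X = -6 + 6 = 0)
g(y, n) = 3 + n**2 (g(y, n) = n**2 + 3 = 3 + n**2)
v(W, I) = I**2 - W (v(W, I) = -W + I**2 = I**2 - W)
r(t, L) = 0 (r(t, L) = -(-45)*0 = -5*0 = 0)
r(v(g(1, 1), 0), -41)*29 = 0*29 = 0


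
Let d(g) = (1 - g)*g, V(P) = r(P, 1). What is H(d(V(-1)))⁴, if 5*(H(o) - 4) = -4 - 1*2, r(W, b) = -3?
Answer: 38416/625 ≈ 61.466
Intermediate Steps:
V(P) = -3
d(g) = g*(1 - g)
H(o) = 14/5 (H(o) = 4 + (-4 - 1*2)/5 = 4 + (-4 - 2)/5 = 4 + (⅕)*(-6) = 4 - 6/5 = 14/5)
H(d(V(-1)))⁴ = (14/5)⁴ = 38416/625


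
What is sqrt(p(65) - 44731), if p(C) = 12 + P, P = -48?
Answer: I*sqrt(44767) ≈ 211.58*I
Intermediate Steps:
p(C) = -36 (p(C) = 12 - 48 = -36)
sqrt(p(65) - 44731) = sqrt(-36 - 44731) = sqrt(-44767) = I*sqrt(44767)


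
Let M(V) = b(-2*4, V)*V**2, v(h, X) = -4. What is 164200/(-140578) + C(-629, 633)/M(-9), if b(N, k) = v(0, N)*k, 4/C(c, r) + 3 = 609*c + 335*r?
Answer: -10235042628389/8762617617129 ≈ -1.1680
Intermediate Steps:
C(c, r) = 4/(-3 + 335*r + 609*c) (C(c, r) = 4/(-3 + (609*c + 335*r)) = 4/(-3 + (335*r + 609*c)) = 4/(-3 + 335*r + 609*c))
b(N, k) = -4*k
M(V) = -4*V**3 (M(V) = (-4*V)*V**2 = -4*V**3)
164200/(-140578) + C(-629, 633)/M(-9) = 164200/(-140578) + (4/(-3 + 335*633 + 609*(-629)))/((-4*(-9)**3)) = 164200*(-1/140578) + (4/(-3 + 212055 - 383061))/((-4*(-729))) = -82100/70289 + (4/(-171009))/2916 = -82100/70289 + (4*(-1/171009))*(1/2916) = -82100/70289 - 4/171009*1/2916 = -82100/70289 - 1/124665561 = -10235042628389/8762617617129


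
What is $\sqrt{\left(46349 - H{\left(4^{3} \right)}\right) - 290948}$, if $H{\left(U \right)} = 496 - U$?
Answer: $i \sqrt{245031} \approx 495.01 i$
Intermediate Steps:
$\sqrt{\left(46349 - H{\left(4^{3} \right)}\right) - 290948} = \sqrt{\left(46349 - \left(496 - 4^{3}\right)\right) - 290948} = \sqrt{\left(46349 - \left(496 - 64\right)\right) - 290948} = \sqrt{\left(46349 - 432\right) - 290948} = \sqrt{45917 - 290948} = \sqrt{-245031} = i \sqrt{245031}$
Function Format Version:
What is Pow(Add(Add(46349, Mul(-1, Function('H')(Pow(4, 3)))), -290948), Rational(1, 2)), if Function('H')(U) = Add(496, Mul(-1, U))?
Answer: Mul(I, Pow(245031, Rational(1, 2))) ≈ Mul(495.01, I)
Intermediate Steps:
Pow(Add(Add(46349, Mul(-1, Function('H')(Pow(4, 3)))), -290948), Rational(1, 2)) = Pow(Add(Add(46349, Mul(-1, Add(496, Mul(-1, Pow(4, 3))))), -290948), Rational(1, 2)) = Pow(Add(Add(46349, Mul(-1, Add(496, Mul(-1, 64)))), -290948), Rational(1, 2)) = Pow(Add(Add(46349, Mul(-1, Add(496, -64))), -290948), Rational(1, 2)) = Pow(Add(Add(46349, Mul(-1, 432)), -290948), Rational(1, 2)) = Pow(Add(Add(46349, -432), -290948), Rational(1, 2)) = Pow(Add(45917, -290948), Rational(1, 2)) = Pow(-245031, Rational(1, 2)) = Mul(I, Pow(245031, Rational(1, 2)))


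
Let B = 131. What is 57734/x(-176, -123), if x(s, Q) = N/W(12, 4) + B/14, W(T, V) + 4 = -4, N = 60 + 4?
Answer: 808276/19 ≈ 42541.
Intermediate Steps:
N = 64
W(T, V) = -8 (W(T, V) = -4 - 4 = -8)
x(s, Q) = 19/14 (x(s, Q) = 64/(-8) + 131/14 = 64*(-1/8) + 131*(1/14) = -8 + 131/14 = 19/14)
57734/x(-176, -123) = 57734/(19/14) = 57734*(14/19) = 808276/19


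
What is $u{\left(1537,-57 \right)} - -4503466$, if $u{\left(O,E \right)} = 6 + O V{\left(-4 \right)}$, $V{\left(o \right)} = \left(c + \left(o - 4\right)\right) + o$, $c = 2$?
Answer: $4488102$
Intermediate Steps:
$V{\left(o \right)} = -2 + 2 o$ ($V{\left(o \right)} = \left(2 + \left(o - 4\right)\right) + o = \left(2 + \left(-4 + o\right)\right) + o = \left(-2 + o\right) + o = -2 + 2 o$)
$u{\left(O,E \right)} = 6 - 10 O$ ($u{\left(O,E \right)} = 6 + O \left(-2 + 2 \left(-4\right)\right) = 6 + O \left(-2 - 8\right) = 6 + O \left(-10\right) = 6 - 10 O$)
$u{\left(1537,-57 \right)} - -4503466 = \left(6 - 15370\right) - -4503466 = \left(6 - 15370\right) + 4503466 = -15364 + 4503466 = 4488102$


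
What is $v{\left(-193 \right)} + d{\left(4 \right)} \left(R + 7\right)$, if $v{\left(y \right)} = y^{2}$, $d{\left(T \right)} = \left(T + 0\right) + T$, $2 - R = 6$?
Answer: $37273$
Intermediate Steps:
$R = -4$ ($R = 2 - 6 = -4$)
$d{\left(T \right)} = 2 T$ ($d{\left(T \right)} = T + T = 2 T$)
$v{\left(-193 \right)} + d{\left(4 \right)} \left(R + 7\right) = \left(-193\right)^{2} + 2 \cdot 4 \left(-4 + 7\right) = 37249 + 8 \cdot 3 = 37249 + 24 = 37273$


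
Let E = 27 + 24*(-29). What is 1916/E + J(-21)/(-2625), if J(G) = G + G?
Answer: -238162/83625 ≈ -2.8480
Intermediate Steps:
J(G) = 2*G
E = -669 (E = 27 - 696 = -669)
1916/E + J(-21)/(-2625) = 1916/(-669) + (2*(-21))/(-2625) = 1916*(-1/669) - 42*(-1/2625) = -1916/669 + 2/125 = -238162/83625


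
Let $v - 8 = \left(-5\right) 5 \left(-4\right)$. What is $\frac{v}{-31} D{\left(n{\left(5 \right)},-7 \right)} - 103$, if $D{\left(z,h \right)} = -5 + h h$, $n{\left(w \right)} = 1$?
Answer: $- \frac{7945}{31} \approx -256.29$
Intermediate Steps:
$v = 108$ ($v = 8 + \left(-5\right) 5 \left(-4\right) = 8 - -100 = 8 + 100 = 108$)
$D{\left(z,h \right)} = -5 + h^{2}$
$\frac{v}{-31} D{\left(n{\left(5 \right)},-7 \right)} - 103 = \frac{108}{-31} \left(-5 + \left(-7\right)^{2}\right) - 103 = 108 \left(- \frac{1}{31}\right) \left(-5 + 49\right) - 103 = \left(- \frac{108}{31}\right) 44 - 103 = - \frac{4752}{31} - 103 = - \frac{7945}{31}$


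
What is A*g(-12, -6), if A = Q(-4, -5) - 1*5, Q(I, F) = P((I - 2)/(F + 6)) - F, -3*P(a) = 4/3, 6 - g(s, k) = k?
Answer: -16/3 ≈ -5.3333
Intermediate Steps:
g(s, k) = 6 - k
P(a) = -4/9 (P(a) = -4/(3*3) = -⅓*4/3 = -4/9)
Q(I, F) = -4/9 - F
A = -4/9 (A = (-4/9 - 1*(-5)) - 1*5 = (-4/9 + 5) - 5 = 41/9 - 5 = -4/9 ≈ -0.44444)
A*g(-12, -6) = -4*(6 - 1*(-6))/9 = -4*(6 + 6)/9 = -4/9*12 = -16/3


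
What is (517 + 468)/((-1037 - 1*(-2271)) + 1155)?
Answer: 985/2389 ≈ 0.41231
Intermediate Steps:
(517 + 468)/((-1037 - 1*(-2271)) + 1155) = 985/((-1037 + 2271) + 1155) = 985/(1234 + 1155) = 985/2389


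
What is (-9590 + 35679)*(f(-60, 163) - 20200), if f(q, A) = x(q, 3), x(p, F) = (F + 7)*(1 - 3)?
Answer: -527519580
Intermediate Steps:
x(p, F) = -14 - 2*F (x(p, F) = (7 + F)*(-2) = -14 - 2*F)
f(q, A) = -20 (f(q, A) = -14 - 2*3 = -14 - 6 = -20)
(-9590 + 35679)*(f(-60, 163) - 20200) = (-9590 + 35679)*(-20 - 20200) = 26089*(-20220) = -527519580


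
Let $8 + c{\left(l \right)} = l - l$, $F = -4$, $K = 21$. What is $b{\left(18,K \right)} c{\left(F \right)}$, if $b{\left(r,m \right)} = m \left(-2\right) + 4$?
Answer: $304$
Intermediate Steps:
$b{\left(r,m \right)} = 4 - 2 m$ ($b{\left(r,m \right)} = - 2 m + 4 = 4 - 2 m$)
$c{\left(l \right)} = -8$ ($c{\left(l \right)} = -8 + \left(l - l\right) = -8 + 0 = -8$)
$b{\left(18,K \right)} c{\left(F \right)} = \left(4 - 42\right) \left(-8\right) = \left(-38\right) \left(-8\right) = 304$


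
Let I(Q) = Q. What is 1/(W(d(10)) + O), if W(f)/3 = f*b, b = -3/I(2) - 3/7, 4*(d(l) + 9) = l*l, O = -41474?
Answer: -7/290966 ≈ -2.4058e-5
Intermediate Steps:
d(l) = -9 + l**2/4 (d(l) = -9 + (l*l)/4 = -9 + l**2/4)
b = -27/14 (b = -3/2 - 3/7 = -27/14 ≈ -1.9286)
W(f) = -81*f/14 (W(f) = 3*(f*(-27/14)) = 3*(-27*f/14) = -81*f/14)
1/(W(d(10)) + O) = 1/(-81*(-9 + (1/4)*10**2)/14 - 41474) = 1/(-81*(-9 + (1/4)*100)/14 - 41474) = 1/(-81*(-9 + 25)/14 - 41474) = 1/(-81/14*16 - 41474) = 1/(-648/7 - 41474) = 1/(-290966/7) = -7/290966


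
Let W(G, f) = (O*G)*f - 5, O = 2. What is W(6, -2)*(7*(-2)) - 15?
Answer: 391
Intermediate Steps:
W(G, f) = -5 + 2*G*f (W(G, f) = (2*G)*f - 5 = 2*G*f - 5 = -5 + 2*G*f)
W(6, -2)*(7*(-2)) - 15 = (-5 + 2*6*(-2))*(7*(-2)) - 15 = (-5 - 24)*(-14) - 15 = -29*(-14) - 15 = 406 - 15 = 391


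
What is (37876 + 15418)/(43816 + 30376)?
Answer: 26647/37096 ≈ 0.71833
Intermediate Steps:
(37876 + 15418)/(43816 + 30376) = 53294/74192 = 53294*(1/74192) = 26647/37096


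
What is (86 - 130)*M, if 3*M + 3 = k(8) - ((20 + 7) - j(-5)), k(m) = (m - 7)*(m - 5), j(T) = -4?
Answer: 1364/3 ≈ 454.67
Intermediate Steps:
k(m) = (-7 + m)*(-5 + m)
M = -31/3 (M = -1 + ((35 + 8² - 12*8) - ((20 + 7) - 1*(-4)))/3 = -1 + ((35 + 64 - 96) - (27 + 4))/3 = -1 + (3 - 1*31)/3 = -1 + (3 - 31)/3 = -1 + (⅓)*(-28) = -1 - 28/3 = -31/3 ≈ -10.333)
(86 - 130)*M = (86 - 130)*(-31/3) = -44*(-31/3) = 1364/3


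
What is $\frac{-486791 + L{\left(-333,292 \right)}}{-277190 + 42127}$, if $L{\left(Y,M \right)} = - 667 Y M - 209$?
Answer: $- \frac{64369412}{235063} \approx -273.84$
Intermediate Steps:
$L{\left(Y,M \right)} = -209 - 667 M Y$ ($L{\left(Y,M \right)} = - 667 M Y - 209 = -209 - 667 M Y$)
$\frac{-486791 + L{\left(-333,292 \right)}}{-277190 + 42127} = \frac{-486791 - \left(209 + 194764 \left(-333\right)\right)}{-277190 + 42127} = \frac{-486791 + \left(-209 + 64856412\right)}{-235063} = \left(-486791 + 64856203\right) \left(- \frac{1}{235063}\right) = 64369412 \left(- \frac{1}{235063}\right) = - \frac{64369412}{235063}$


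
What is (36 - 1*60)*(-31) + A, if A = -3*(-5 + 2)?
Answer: 753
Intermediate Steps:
A = 9 (A = -3*(-3) = 9)
(36 - 1*60)*(-31) + A = (36 - 1*60)*(-31) + 9 = (36 - 60)*(-31) + 9 = -24*(-31) + 9 = 744 + 9 = 753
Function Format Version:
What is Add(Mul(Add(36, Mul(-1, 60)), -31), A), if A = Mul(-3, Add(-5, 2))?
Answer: 753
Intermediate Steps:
A = 9 (A = Mul(-3, -3) = 9)
Add(Mul(Add(36, Mul(-1, 60)), -31), A) = Add(Mul(Add(36, Mul(-1, 60)), -31), 9) = Add(Mul(Add(36, -60), -31), 9) = Add(Mul(-24, -31), 9) = Add(744, 9) = 753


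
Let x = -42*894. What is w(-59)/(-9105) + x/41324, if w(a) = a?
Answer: -84859106/94063755 ≈ -0.90214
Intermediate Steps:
x = -37548
w(-59)/(-9105) + x/41324 = -59/(-9105) - 37548/41324 = -59*(-1/9105) - 37548*1/41324 = 59/9105 - 9387/10331 = -84859106/94063755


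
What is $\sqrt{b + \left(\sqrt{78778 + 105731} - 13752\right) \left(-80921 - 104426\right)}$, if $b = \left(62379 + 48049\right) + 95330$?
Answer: $\sqrt{2549097702 - 556041 \sqrt{20501}} \approx 49694.0$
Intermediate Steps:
$b = 205758$ ($b = 110428 + 95330 = 205758$)
$\sqrt{b + \left(\sqrt{78778 + 105731} - 13752\right) \left(-80921 - 104426\right)} = \sqrt{205758 + \left(\sqrt{78778 + 105731} - 13752\right) \left(-80921 - 104426\right)} = \sqrt{205758 + \left(\sqrt{184509} - 13752\right) \left(-185347\right)} = \sqrt{205758 + \left(3 \sqrt{20501} - 13752\right) \left(-185347\right)} = \sqrt{205758 + \left(-13752 + 3 \sqrt{20501}\right) \left(-185347\right)} = \sqrt{205758 + \left(2548891944 - 556041 \sqrt{20501}\right)} = \sqrt{2549097702 - 556041 \sqrt{20501}}$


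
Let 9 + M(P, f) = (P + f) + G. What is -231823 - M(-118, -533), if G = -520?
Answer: -230643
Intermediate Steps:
M(P, f) = -529 + P + f (M(P, f) = -9 + ((P + f) - 520) = -9 + (-520 + P + f) = -529 + P + f)
-231823 - M(-118, -533) = -231823 - (-529 - 118 - 533) = -231823 - 1*(-1180) = -231823 + 1180 = -230643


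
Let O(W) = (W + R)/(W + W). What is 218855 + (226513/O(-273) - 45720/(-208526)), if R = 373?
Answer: -5306495416637/5213150 ≈ -1.0179e+6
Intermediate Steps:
O(W) = (373 + W)/(2*W) (O(W) = (W + 373)/(W + W) = (373 + W)/((2*W)) = (373 + W)*(1/(2*W)) = (373 + W)/(2*W))
218855 + (226513/O(-273) - 45720/(-208526)) = 218855 + (226513/(((½)*(373 - 273)/(-273))) - 45720/(-208526)) = 218855 + (226513/(((½)*(-1/273)*100)) - 45720*(-1/208526)) = 218855 + (226513/(-50/273) + 22860/104263) = 218855 + (226513*(-273/50) + 22860/104263) = 218855 + (-61838049/50 + 22860/104263) = 218855 - 6447419359887/5213150 = -5306495416637/5213150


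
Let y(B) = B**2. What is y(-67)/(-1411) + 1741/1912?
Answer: -6126417/2697832 ≈ -2.2709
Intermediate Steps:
y(-67)/(-1411) + 1741/1912 = (-67)**2/(-1411) + 1741/1912 = 4489*(-1/1411) + 1741*(1/1912) = -4489/1411 + 1741/1912 = -6126417/2697832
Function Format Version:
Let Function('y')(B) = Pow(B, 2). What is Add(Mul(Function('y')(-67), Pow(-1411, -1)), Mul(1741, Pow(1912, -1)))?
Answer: Rational(-6126417, 2697832) ≈ -2.2709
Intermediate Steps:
Add(Mul(Function('y')(-67), Pow(-1411, -1)), Mul(1741, Pow(1912, -1))) = Add(Mul(Pow(-67, 2), Pow(-1411, -1)), Mul(1741, Pow(1912, -1))) = Add(Mul(4489, Rational(-1, 1411)), Mul(1741, Rational(1, 1912))) = Add(Rational(-4489, 1411), Rational(1741, 1912)) = Rational(-6126417, 2697832)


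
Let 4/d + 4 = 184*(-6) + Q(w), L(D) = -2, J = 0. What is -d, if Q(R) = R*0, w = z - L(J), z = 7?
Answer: 1/277 ≈ 0.0036101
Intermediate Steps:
w = 9 (w = 7 - 1*(-2) = 7 + 2 = 9)
Q(R) = 0
d = -1/277 (d = 4/(-4 + (184*(-6) + 0)) = 4/(-4 + (-1104 + 0)) = 4/(-4 - 1104) = 4/(-1108) = 4*(-1/1108) = -1/277 ≈ -0.0036101)
-d = -1*(-1/277) = 1/277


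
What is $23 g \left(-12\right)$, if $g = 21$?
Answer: $-5796$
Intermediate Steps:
$23 g \left(-12\right) = 23 \cdot 21 \left(-12\right) = 483 \left(-12\right) = -5796$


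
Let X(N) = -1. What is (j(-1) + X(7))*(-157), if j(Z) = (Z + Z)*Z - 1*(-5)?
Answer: -942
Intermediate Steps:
j(Z) = 5 + 2*Z² (j(Z) = (2*Z)*Z + 5 = 2*Z² + 5 = 5 + 2*Z²)
(j(-1) + X(7))*(-157) = ((5 + 2*(-1)²) - 1)*(-157) = ((5 + 2*1) - 1)*(-157) = ((5 + 2) - 1)*(-157) = (7 - 1)*(-157) = 6*(-157) = -942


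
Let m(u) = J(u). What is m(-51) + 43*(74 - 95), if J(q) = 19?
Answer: -884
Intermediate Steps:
m(u) = 19
m(-51) + 43*(74 - 95) = 19 + 43*(74 - 95) = 19 + 43*(-21) = 19 - 903 = -884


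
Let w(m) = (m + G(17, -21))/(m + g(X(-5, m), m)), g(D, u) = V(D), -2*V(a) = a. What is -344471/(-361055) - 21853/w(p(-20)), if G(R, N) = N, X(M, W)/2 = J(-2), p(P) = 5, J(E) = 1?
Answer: 7891512799/1444220 ≈ 5464.2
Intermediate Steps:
X(M, W) = 2 (X(M, W) = 2*1 = 2)
V(a) = -a/2
g(D, u) = -D/2
w(m) = (-21 + m)/(-1 + m) (w(m) = (m - 21)/(m - ½*2) = (-21 + m)/(m - 1) = (-21 + m)/(-1 + m))
-344471/(-361055) - 21853/w(p(-20)) = -344471/(-361055) - 21853*(-1 + 5)/(-21 + 5) = -344471*(-1/361055) - 21853/(-16/4) = 344471/361055 - 21853/((¼)*(-16)) = 344471/361055 - 21853/(-4) = 344471/361055 - 21853*(-¼) = 344471/361055 + 21853/4 = 7891512799/1444220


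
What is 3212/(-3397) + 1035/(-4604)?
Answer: -18303943/15639788 ≈ -1.1703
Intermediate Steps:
3212/(-3397) + 1035/(-4604) = 3212*(-1/3397) + 1035*(-1/4604) = -3212/3397 - 1035/4604 = -18303943/15639788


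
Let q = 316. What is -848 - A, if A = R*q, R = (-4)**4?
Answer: -81744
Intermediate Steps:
R = 256
A = 80896 (A = 256*316 = 80896)
-848 - A = -848 - 1*80896 = -848 - 80896 = -81744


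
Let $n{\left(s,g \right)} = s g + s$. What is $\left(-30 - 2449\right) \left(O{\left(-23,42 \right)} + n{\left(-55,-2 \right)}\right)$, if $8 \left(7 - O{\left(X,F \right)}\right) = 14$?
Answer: $- \frac{597439}{4} \approx -1.4936 \cdot 10^{5}$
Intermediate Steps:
$n{\left(s,g \right)} = s + g s$ ($n{\left(s,g \right)} = g s + s = s + g s$)
$O{\left(X,F \right)} = \frac{21}{4}$ ($O{\left(X,F \right)} = 7 - \frac{7}{4} = \frac{21}{4}$)
$\left(-30 - 2449\right) \left(O{\left(-23,42 \right)} + n{\left(-55,-2 \right)}\right) = \left(-30 - 2449\right) \left(\frac{21}{4} - 55 \left(1 - 2\right)\right) = - 2479 \left(\frac{21}{4} - -55\right) = - 2479 \left(\frac{21}{4} + 55\right) = \left(-2479\right) \frac{241}{4} = - \frac{597439}{4}$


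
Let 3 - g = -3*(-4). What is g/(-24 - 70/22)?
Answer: 99/299 ≈ 0.33110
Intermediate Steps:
g = -9 (g = 3 - (-3)*(-4) = 3 - 1*12 = 3 - 12 = -9)
g/(-24 - 70/22) = -9/(-24 - 70/22) = -9/(-24 - 70*1/22) = -9/(-24 - 35/11) = -9/(-299/11) = -9*(-11/299) = 99/299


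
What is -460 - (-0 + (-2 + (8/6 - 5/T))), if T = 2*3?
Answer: -917/2 ≈ -458.50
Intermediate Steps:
T = 6
-460 - (-0 + (-2 + (8/6 - 5/T))) = -460 - (-0 + (-2 + (8/6 - 5/6))) = -460 - (-33*0 + (-2 + (8*(1/6) - 5*1/6))) = -460 - (0 + (-2 + (4/3 - 5/6))) = -460 - (0 + (-2 + 1/2)) = -460 - (0 - 3/2) = -460 - 1*(-3/2) = -460 + 3/2 = -917/2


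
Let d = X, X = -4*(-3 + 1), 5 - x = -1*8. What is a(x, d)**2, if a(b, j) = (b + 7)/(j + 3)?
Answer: 400/121 ≈ 3.3058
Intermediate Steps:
x = 13 (x = 5 - (-1)*8 = 5 - 1*(-8) = 5 + 8 = 13)
X = 8 (X = -4*(-2) = 8)
d = 8
a(b, j) = (7 + b)/(3 + j)
a(x, d)**2 = ((7 + 13)/(3 + 8))**2 = (20/11)**2 = 400/121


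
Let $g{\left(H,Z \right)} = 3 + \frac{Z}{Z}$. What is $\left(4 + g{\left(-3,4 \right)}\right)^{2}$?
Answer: $64$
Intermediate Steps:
$g{\left(H,Z \right)} = 4$ ($g{\left(H,Z \right)} = 3 + 1 = 4$)
$\left(4 + g{\left(-3,4 \right)}\right)^{2} = \left(4 + 4\right)^{2} = 8^{2} = 64$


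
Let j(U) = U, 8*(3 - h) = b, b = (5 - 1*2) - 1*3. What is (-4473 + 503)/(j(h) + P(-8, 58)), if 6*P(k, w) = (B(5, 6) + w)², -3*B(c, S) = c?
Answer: -214380/28723 ≈ -7.4637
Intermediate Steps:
b = 0 (b = (5 - 2) - 3 = 3 - 3 = 0)
h = 3 (h = 3 - ⅛*0 = 3 + 0 = 3)
B(c, S) = -c/3
P(k, w) = (-5/3 + w)²/6 (P(k, w) = (-⅓*5 + w)²/6 = (-5/3 + w)²/6)
(-4473 + 503)/(j(h) + P(-8, 58)) = (-4473 + 503)/(3 + (-5 + 3*58)²/54) = -3970/(3 + (-5 + 174)²/54) = -3970/(3 + (1/54)*169²) = -3970/(3 + (1/54)*28561) = -3970/(3 + 28561/54) = -3970/28723/54 = -3970*54/28723 = -214380/28723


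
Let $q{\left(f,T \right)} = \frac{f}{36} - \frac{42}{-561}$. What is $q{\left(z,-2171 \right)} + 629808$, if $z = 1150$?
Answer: $\frac{2120041505}{3366} \approx 6.2984 \cdot 10^{5}$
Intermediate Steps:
$q{\left(f,T \right)} = \frac{14}{187} + \frac{f}{36}$ ($q{\left(f,T \right)} = f \frac{1}{36} - - \frac{14}{187} = \frac{f}{36} + \frac{14}{187} = \frac{14}{187} + \frac{f}{36}$)
$q{\left(z,-2171 \right)} + 629808 = \left(\frac{14}{187} + \frac{1}{36} \cdot 1150\right) + 629808 = \left(\frac{14}{187} + \frac{575}{18}\right) + 629808 = \frac{107777}{3366} + 629808 = \frac{2120041505}{3366}$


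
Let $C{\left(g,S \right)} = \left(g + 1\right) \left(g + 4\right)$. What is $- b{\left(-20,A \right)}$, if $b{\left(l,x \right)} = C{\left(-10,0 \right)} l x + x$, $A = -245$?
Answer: $-264355$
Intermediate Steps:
$C{\left(g,S \right)} = \left(1 + g\right) \left(4 + g\right)$
$b{\left(l,x \right)} = x + 54 l x$ ($b{\left(l,x \right)} = \left(4 + \left(-10\right)^{2} + 5 \left(-10\right)\right) l x + x = \left(4 + 100 - 50\right) l x + x = 54 l x + x = x + 54 l x$)
$- b{\left(-20,A \right)} = - \left(-245\right) \left(1 + 54 \left(-20\right)\right) = - \left(-245\right) \left(1 - 1080\right) = - \left(-245\right) \left(-1079\right) = \left(-1\right) 264355 = -264355$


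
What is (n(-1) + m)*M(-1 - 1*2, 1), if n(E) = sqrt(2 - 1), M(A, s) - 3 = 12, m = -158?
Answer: -2355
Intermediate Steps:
M(A, s) = 15 (M(A, s) = 3 + 12 = 15)
n(E) = 1 (n(E) = sqrt(1) = 1)
(n(-1) + m)*M(-1 - 1*2, 1) = (1 - 158)*15 = -157*15 = -2355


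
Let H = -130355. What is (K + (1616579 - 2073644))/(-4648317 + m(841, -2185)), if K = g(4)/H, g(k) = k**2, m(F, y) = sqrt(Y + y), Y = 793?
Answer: 92316672763810949/938853684495352585 + 238322832364*I*sqrt(87)/2816561053486057755 ≈ 0.098329 + 7.8923e-7*I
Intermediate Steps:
m(F, y) = sqrt(793 + y)
K = -16/130355 (K = 4**2/(-130355) = -1/130355*16 = -16/130355 ≈ -0.00012274)
(K + (1616579 - 2073644))/(-4648317 + m(841, -2185)) = (-16/130355 + (1616579 - 2073644))/(-4648317 + sqrt(793 - 2185)) = (-16/130355 - 457065)/(-4648317 + sqrt(-1392)) = -59580708091/(130355*(-4648317 + 4*I*sqrt(87)))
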